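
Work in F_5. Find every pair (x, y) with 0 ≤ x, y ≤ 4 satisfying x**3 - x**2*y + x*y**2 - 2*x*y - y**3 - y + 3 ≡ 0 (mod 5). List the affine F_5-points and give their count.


Affine F_5-points: {(0, 4), (1, 1), (1, 4), (2, 3), (3, 0), (3, 4), (4, 1), (4, 2)}; count = 8.

For each of the 25 pairs (x, y) ∈ F_5², evaluate f(x, y) mod 5. Record the zeros.
  x = 0: [0↦3, 1↦1, 2↦3, 3↦3, 4↦0]  zeros at y ∈ {4}
  x = 1: [0↦4, 1↦0, 2↦2, 3↦4, 4↦0]  zeros at y ∈ {1, 4}
  x = 2: [0↦1, 1↦3, 2↦3, 3↦0, 4↦3]  zeros at y ∈ {3}
  x = 3: [0↦0, 1↦1, 2↦2, 3↦2, 4↦0]  zeros at y ∈ {0, 4}
  x = 4: [0↦2, 1↦0, 2↦0, 3↦1, 4↦2]  zeros at y ∈ {1, 2}
Collecting zeros: affine points = {(0, 4), (1, 1), (1, 4), (2, 3), (3, 0), (3, 4), (4, 1), (4, 2)}.
Total count |C(F_5)_aff| = 8.


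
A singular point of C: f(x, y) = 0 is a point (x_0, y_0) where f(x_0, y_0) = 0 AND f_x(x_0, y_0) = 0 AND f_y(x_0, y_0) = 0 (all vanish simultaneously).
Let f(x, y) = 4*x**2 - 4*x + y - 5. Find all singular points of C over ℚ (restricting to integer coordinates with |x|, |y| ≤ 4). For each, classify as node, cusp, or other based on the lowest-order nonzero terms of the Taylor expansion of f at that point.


No singular points in the scanned grid; C is smooth there.

Compute partial derivatives:
  f_x = 8*x - 4.
  f_y = 1.
f_y = 1 is a nonzero constant, so f_y never vanishes: no point (x, y) can satisfy f = f_x = f_y = 0. In particular no (x, y) ∈ {−4, ..., 4}² is singular; the curve is smooth.


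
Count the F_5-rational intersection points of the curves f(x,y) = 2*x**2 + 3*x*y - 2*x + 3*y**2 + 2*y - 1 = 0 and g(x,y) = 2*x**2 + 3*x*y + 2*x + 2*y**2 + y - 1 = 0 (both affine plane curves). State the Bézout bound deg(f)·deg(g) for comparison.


Common zeros: {(0, 4), (3, 1)}; count = 2; Bézout bound = 4.

deg(f) = 2, deg(g) = 2, so Bézout bound = 4.
Scan x ∈ F_5. For each x, list the y ∈ F_5 with f(x, y) ≡ 0 and those with g(x, y) ≡ 0 (mod 5); the common zeros in that column are the intersection.
  x = 0: f ≡ 0 at y ∈ {2, 4}; g ≡ 0 at y ∈ {3, 4}; common: {4}.
  x = 1: f ≡ 0 at y ∈ ∅; g ≡ 0 at y ∈ ∅; common: ∅.
  x = 2: f ≡ 0 at y ∈ ∅; g ≡ 0 at y ∈ {1, 3}; common: ∅.
  x = 3: f ≡ 0 at y ∈ {1, 2}; g ≡ 0 at y ∈ {1, 4}; common: {1}.
  x = 4: f ≡ 0 at y ∈ {1}; g ≡ 0 at y ∈ ∅; common: ∅.
Collecting: common zeros = {(0, 4), (3, 1)}, so the count is 2.
Comparison with the Bézout bound: 2 ≤ 4 = deg(f)·deg(g), as expected for curves with no common component (the affine F_5-count falls short of the bound because intersections may lie at infinity, over extension fields, or carry multiplicity).


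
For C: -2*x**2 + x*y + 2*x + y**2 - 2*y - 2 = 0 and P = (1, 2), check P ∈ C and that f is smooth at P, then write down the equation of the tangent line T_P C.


Tangent line at P: 3*y - 6 = 0.

Step 1: f(1, 2) = 0, so P lies on C.
Step 2: partial derivatives
  f_x(x, y) = -4*x + y + 2, f_y(x, y) = x + 2*y - 2.
  f_x(P) = 0, f_y(P) = 3 (gradient nonzero, so P is smooth).
Step 3: tangent line at P: 0·(x − 1) + 3·(y − 2) = 0.
Expanding: 3*y - 6 = 0.


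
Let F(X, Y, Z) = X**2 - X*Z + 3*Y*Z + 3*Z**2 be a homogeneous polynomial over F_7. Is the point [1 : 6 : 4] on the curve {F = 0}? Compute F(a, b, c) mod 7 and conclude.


F(1,6,4) ≡ 5 (mod 7); P is NOT on the curve.

Evaluate F(1, 6, 4) term-by-term (mod 7).
  X**2 ↦ 1·1·1·1 = 1
  -X*Z ↦ -1·1·1·4 = -4
  3*Y*Z ↦ 3·1·6·4 = 72
  3*Z**2 ↦ 3·1·1·16 = 48
Sum: F(1, 6, 4) = (1) + (-4) + (72) + (48) = 117.
Reducing mod 7: 117 ≡ 5 (mod 7).
Since F(a, b, c) ≡ 5 ≠ 0 (mod 7), P does NOT lie on the curve.


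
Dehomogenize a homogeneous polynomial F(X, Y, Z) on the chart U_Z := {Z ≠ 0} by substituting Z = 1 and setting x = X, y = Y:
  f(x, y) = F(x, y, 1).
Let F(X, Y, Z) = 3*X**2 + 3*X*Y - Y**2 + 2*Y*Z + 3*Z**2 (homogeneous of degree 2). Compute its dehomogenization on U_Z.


f(x, y) = 3*x**2 + 3*x*y - y**2 + 2*y + 3

On U_Z we set Z = 1. Each monomial c·X^i·Y^j·Z^k in F becomes c·x^i·y^j·1^k = c·x^i·y^j.
Substituting Z = 1: F(X, Y, 1) = 3*x**2 + 3*x*y - y**2 + 2*y + 3.
Note: deg(f) ≤ deg(F) = 2; strict inequality happens when F is divisible by Z (lost terms).


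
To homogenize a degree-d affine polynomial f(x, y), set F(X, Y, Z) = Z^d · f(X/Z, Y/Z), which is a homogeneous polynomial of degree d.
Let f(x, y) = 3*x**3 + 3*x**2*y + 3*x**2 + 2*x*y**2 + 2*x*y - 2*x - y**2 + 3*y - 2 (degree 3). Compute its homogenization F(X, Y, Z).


F(X, Y, Z) = 3*X**3 + 3*X**2*Y + 3*X**2*Z + 2*X*Y**2 + 2*X*Y*Z - 2*X*Z**2 - Y**2*Z + 3*Y*Z**2 - 2*Z**3

deg(f) = 3.
Substitute x = X/Z, y = Y/Z into f, then multiply by Z^3.
  monomial 3·x^3·y^0 ↦ 3·X^3·Y^0·Z^0.
  monomial 3·x^2·y^1 ↦ 3·X^2·Y^1·Z^0.
  monomial 3·x^2·y^0 ↦ 3·X^2·Y^0·Z^1.
  monomial 2·x^1·y^2 ↦ 2·X^1·Y^2·Z^0.
  monomial 2·x^1·y^1 ↦ 2·X^1·Y^1·Z^1.
  monomial -2·x^1·y^0 ↦ -2·X^1·Y^0·Z^2.
  monomial -1·x^0·y^2 ↦ -1·X^0·Y^2·Z^1.
  monomial 3·x^0·y^1 ↦ 3·X^0·Y^1·Z^2.
  monomial -2·x^0·y^0 ↦ -2·X^0·Y^0·Z^3.
Collecting: F(X, Y, Z) = 3*X**3 + 3*X**2*Y + 3*X**2*Z + 2*X*Y**2 + 2*X*Y*Z - 2*X*Z**2 - Y**2*Z + 3*Y*Z**2 - 2*Z**3.


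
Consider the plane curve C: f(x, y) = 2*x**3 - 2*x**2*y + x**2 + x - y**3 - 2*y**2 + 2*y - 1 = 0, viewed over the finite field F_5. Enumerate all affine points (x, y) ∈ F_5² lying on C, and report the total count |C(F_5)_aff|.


Affine F_5-points: {(0, 3), (1, 1), (3, 0), (3, 4)}; count = 4.

For each of the 25 pairs (x, y) ∈ F_5², evaluate f(x, y) mod 5. Record the zeros.
  x = 0: [0↦4, 1↦3, 2↦2, 3↦0, 4↦1]  zeros at y ∈ {3}
  x = 1: [0↦3, 1↦0, 2↦2, 3↦3, 4↦2]  zeros at y ∈ {1}
  x = 2: [0↦1, 1↦2, 2↦3, 3↦3, 4↦1]  zeros at y ∈ ∅
  x = 3: [0↦0, 1↦1, 2↦2, 3↦2, 4↦0]  zeros at y ∈ {0, 4}
  x = 4: [0↦2, 1↦4, 2↦1, 3↦2, 4↦1]  zeros at y ∈ ∅
Collecting zeros: affine points = {(0, 3), (1, 1), (3, 0), (3, 4)}.
Total count |C(F_5)_aff| = 4.


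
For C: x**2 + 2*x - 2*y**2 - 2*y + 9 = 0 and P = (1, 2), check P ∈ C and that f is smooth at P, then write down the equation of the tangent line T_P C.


Tangent line at P: 4*x - 10*y + 16 = 0.

Step 1: f(1, 2) = 0, so P lies on C.
Step 2: partial derivatives
  f_x(x, y) = 2*x + 2, f_y(x, y) = -4*y - 2.
  f_x(P) = 4, f_y(P) = -10 (gradient nonzero, so P is smooth).
Step 3: tangent line at P: 4·(x − 1) + -10·(y − 2) = 0.
Expanding: 4*x - 10*y + 16 = 0.


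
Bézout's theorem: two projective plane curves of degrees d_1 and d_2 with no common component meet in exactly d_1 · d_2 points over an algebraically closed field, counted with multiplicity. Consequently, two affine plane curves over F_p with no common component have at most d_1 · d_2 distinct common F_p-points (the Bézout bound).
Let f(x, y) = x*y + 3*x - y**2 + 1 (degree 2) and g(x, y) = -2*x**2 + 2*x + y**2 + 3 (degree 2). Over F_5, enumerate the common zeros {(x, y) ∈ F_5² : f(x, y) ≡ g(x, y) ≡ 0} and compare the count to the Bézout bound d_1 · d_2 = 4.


Common zeros: {(3, 3)}; count = 1; Bézout bound = 4.

deg(f) = 2, deg(g) = 2, so Bézout bound = 4.
Scan x ∈ F_5. For each x, list the y ∈ F_5 with f(x, y) ≡ 0 and those with g(x, y) ≡ 0 (mod 5); the common zeros in that column are the intersection.
  x = 0: f ≡ 0 at y ∈ {1, 4}; g ≡ 0 at y ∈ ∅; common: ∅.
  x = 1: f ≡ 0 at y ∈ ∅; g ≡ 0 at y ∈ ∅; common: ∅.
  x = 2: f ≡ 0 at y ∈ ∅; g ≡ 0 at y ∈ {1, 4}; common: ∅.
  x = 3: f ≡ 0 at y ∈ {0, 3}; g ≡ 0 at y ∈ {2, 3}; common: {3}.
  x = 4: f ≡ 0 at y ∈ ∅; g ≡ 0 at y ∈ {1, 4}; common: ∅.
Collecting: common zeros = {(3, 3)}, so the count is 1.
Comparison with the Bézout bound: 1 ≤ 4 = deg(f)·deg(g), as expected for curves with no common component (the affine F_5-count falls short of the bound because intersections may lie at infinity, over extension fields, or carry multiplicity).


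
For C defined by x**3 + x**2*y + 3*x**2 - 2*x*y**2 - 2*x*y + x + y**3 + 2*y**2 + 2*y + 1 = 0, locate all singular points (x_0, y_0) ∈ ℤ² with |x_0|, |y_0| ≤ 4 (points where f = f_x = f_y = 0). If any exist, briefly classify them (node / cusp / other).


Singular points: {(-1, -1)}; classification: node.

Compute partial derivatives:
  f_x = 3*x**2 + 2*x*y + 6*x - 2*y**2 - 2*y + 1.
  f_y = x**2 - 4*x*y - 2*x + 3*y**2 + 4*y + 2.
Scan x_0 ∈ {−4, ..., 4}. For each x_0, f_y(x_0, y) is a polynomial in y; find its integer roots y ∈ {−4, ..., 4}, then test f_x and f at those candidates.
  x = -4: f_y(-4, y) = 3*y**2 + 20*y + 26; no integer root y with |y| ≤ 4.
  x = -3: f_y(-3, y) = 3*y**2 + 16*y + 17; no integer root y with |y| ≤ 4.
  x = -2: f_y(-2, y) = 3*y**2 + 12*y + 10; no integer root y with |y| ≤ 4.
  x = -1: f_y(-1, y) = 3*y**2 + 8*y + 5; vanishes at y ∈ {-1}. (-1, -1): f_x = 0, f = 0 — SINGULAR.
  x = 0: f_y(0, y) = 3*y**2 + 4*y + 2; no integer root y with |y| ≤ 4.
  x = 1: f_y(1, y) = 3*y**2 + 1; no integer root y with |y| ≤ 4.
  x = 2: f_y(2, y) = 3*y**2 - 4*y + 2; no integer root y with |y| ≤ 4.
  x = 3: f_y(3, y) = 3*y**2 - 8*y + 5; vanishes at y ∈ {1}. (3, 1): f_x = 48 ≠ 0.
  x = 4: f_y(4, y) = 3*y**2 - 12*y + 10; no integer root y with |y| ≤ 4.
Only singular point on the grid: (-1, -1).
Classify: substitute x = -1 + u, y = -1 + v and expand: f = u**3 + u**2*v - u**2 - 2*u*v**2 + v**3 + v**2.
No constant or linear terms (consistent with a singular point). Quadratic part: -u**2 + v**2. Cubic part: u**3 + u**2*v - 2*u*v**2 + v**3.
The quadratic part v**2 - u**2 = (v − u)(v + u) splits into two distinct linear factors, so there are two distinct tangent lines y − -1 = ±(x − -1) — this is a node (ordinary double point).
Classification: node.


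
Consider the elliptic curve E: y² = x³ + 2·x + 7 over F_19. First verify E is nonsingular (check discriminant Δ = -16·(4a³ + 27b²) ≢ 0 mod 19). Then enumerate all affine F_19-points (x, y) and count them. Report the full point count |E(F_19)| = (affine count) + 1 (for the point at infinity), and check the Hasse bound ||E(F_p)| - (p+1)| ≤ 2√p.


Affine points = {(0, 8), (0, 11), (2, 0), (5, 3), (5, 16), (6, 8), (6, 11), (10, 1), (10, 18), (11, 7), (11, 12), (12, 7), (12, 12), (13, 8), (13, 11), (14, 9), (14, 10), (15, 7), (15, 12), (18, 2), (18, 17)}; affine count = 21; |E(F_19)| = 22.

Discriminant check: Δ ∝ 4a³ + 27b² = 4·2³ + 27·7² = 4·8 + 27·49 ≡ 6 (mod 19). Nonzero ⇒ E is nonsingular.
For each x ∈ F_19, compute rhs = x³ + 2·x + 7 mod 19, then count y ∈ F_19 with y² ≡ rhs.
  x = 0: rhs = 7, matching y values: 8, 11 (2 points).
  x = 1: rhs = 10, matching y values: none (0 points).
  x = 2: rhs = 0, matching y values: 0 (1 points).
  x = 3: rhs = 2, matching y values: none (0 points).
  x = 4: rhs = 3, matching y values: none (0 points).
  x = 5: rhs = 9, matching y values: 3, 16 (2 points).
  x = 6: rhs = 7, matching y values: 8, 11 (2 points).
  x = 7: rhs = 3, matching y values: none (0 points).
  x = 8: rhs = 3, matching y values: none (0 points).
  x = 9: rhs = 13, matching y values: none (0 points).
  x = 10: rhs = 1, matching y values: 1, 18 (2 points).
  x = 11: rhs = 11, matching y values: 7, 12 (2 points).
  x = 12: rhs = 11, matching y values: 7, 12 (2 points).
  x = 13: rhs = 7, matching y values: 8, 11 (2 points).
  x = 14: rhs = 5, matching y values: 9, 10 (2 points).
  x = 15: rhs = 11, matching y values: 7, 12 (2 points).
  x = 16: rhs = 12, matching y values: none (0 points).
  x = 17: rhs = 14, matching y values: none (0 points).
  x = 18: rhs = 4, matching y values: 2, 17 (2 points).
Total affine count: 21.
Full point count |E(F_19)| = 21 + 1 = 22.
Hasse bound: |22 − (19+1)| = |2| = 2 ≤ 2√19 ≈ 8.7178 ✓.


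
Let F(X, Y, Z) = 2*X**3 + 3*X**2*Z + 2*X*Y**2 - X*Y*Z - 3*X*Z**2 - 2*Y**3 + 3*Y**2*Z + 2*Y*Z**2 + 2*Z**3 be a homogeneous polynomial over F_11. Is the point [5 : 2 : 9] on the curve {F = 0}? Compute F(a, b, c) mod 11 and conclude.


F(5,2,9) ≡ 5 (mod 11); P is NOT on the curve.

Evaluate F(5, 2, 9) term-by-term (mod 11).
  2*X**3 ↦ 2·125·1·1 = 250
  3*X**2*Z ↦ 3·25·1·9 = 675
  2*X*Y**2 ↦ 2·5·4·1 = 40
  -X*Y*Z ↦ -1·5·2·9 = -90
  -3*X*Z**2 ↦ -3·5·1·81 = -1215
  -2*Y**3 ↦ -2·1·8·1 = -16
  3*Y**2*Z ↦ 3·1·4·9 = 108
  2*Y*Z**2 ↦ 2·1·2·81 = 324
  2*Z**3 ↦ 2·1·1·729 = 1458
Sum: F(5, 2, 9) = (250) + (675) + (40) + (-90) + (-1215) + (-16) + (108) + (324) + (1458) = 1534.
Reducing mod 11: 1534 ≡ 5 (mod 11).
Since F(a, b, c) ≡ 5 ≠ 0 (mod 11), P does NOT lie on the curve.


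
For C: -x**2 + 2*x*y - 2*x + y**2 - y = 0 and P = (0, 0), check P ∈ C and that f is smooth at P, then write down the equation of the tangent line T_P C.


Tangent line at P: -2*x - y = 0.

Step 1: f(0, 0) = 0, so P lies on C.
Step 2: partial derivatives
  f_x(x, y) = -2*x + 2*y - 2, f_y(x, y) = 2*x + 2*y - 1.
  f_x(P) = -2, f_y(P) = -1 (gradient nonzero, so P is smooth).
Step 3: tangent line at P: -2·(x − 0) + -1·(y − 0) = 0.
Expanding: -2*x - y = 0.


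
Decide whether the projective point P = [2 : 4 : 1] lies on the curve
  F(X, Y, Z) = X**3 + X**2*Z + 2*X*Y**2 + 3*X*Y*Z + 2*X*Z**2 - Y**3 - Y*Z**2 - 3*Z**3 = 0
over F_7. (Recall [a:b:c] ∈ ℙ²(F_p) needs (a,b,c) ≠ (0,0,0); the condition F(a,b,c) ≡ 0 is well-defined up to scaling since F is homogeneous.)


F(2,4,1) ≡ 5 (mod 7); P is NOT on the curve.

Evaluate F(2, 4, 1) term-by-term (mod 7).
  X**3 ↦ 1·8·1·1 = 8
  X**2*Z ↦ 1·4·1·1 = 4
  2*X*Y**2 ↦ 2·2·16·1 = 64
  3*X*Y*Z ↦ 3·2·4·1 = 24
  2*X*Z**2 ↦ 2·2·1·1 = 4
  -Y**3 ↦ -1·1·64·1 = -64
  -Y*Z**2 ↦ -1·1·4·1 = -4
  -3*Z**3 ↦ -3·1·1·1 = -3
Sum: F(2, 4, 1) = (8) + (4) + (64) + (24) + (4) + (-64) + (-4) + (-3) = 33.
Reducing mod 7: 33 ≡ 5 (mod 7).
Since F(a, b, c) ≡ 5 ≠ 0 (mod 7), P does NOT lie on the curve.


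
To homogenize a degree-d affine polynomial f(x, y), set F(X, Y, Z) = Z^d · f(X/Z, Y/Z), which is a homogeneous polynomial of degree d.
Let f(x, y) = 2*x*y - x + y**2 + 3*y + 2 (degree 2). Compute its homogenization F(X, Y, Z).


F(X, Y, Z) = 2*X*Y - X*Z + Y**2 + 3*Y*Z + 2*Z**2

deg(f) = 2.
Substitute x = X/Z, y = Y/Z into f, then multiply by Z^2.
  monomial 2·x^1·y^1 ↦ 2·X^1·Y^1·Z^0.
  monomial -1·x^1·y^0 ↦ -1·X^1·Y^0·Z^1.
  monomial 1·x^0·y^2 ↦ 1·X^0·Y^2·Z^0.
  monomial 3·x^0·y^1 ↦ 3·X^0·Y^1·Z^1.
  monomial 2·x^0·y^0 ↦ 2·X^0·Y^0·Z^2.
Collecting: F(X, Y, Z) = 2*X*Y - X*Z + Y**2 + 3*Y*Z + 2*Z**2.


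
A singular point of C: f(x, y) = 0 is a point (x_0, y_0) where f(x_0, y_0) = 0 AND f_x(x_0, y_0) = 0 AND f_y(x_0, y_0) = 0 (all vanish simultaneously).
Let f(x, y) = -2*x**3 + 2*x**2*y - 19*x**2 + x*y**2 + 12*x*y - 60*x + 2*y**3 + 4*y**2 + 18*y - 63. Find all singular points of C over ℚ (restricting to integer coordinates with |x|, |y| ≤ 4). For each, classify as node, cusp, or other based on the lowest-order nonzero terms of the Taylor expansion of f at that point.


Singular points: {(-3, 0)}; classification: node.

Compute partial derivatives:
  f_x = -6*x**2 + 4*x*y - 38*x + y**2 + 12*y - 60.
  f_y = 2*x**2 + 2*x*y + 12*x + 6*y**2 + 8*y + 18.
Scan x_0 ∈ {−4, ..., 4}. For each x_0, f_y(x_0, y) is a polynomial in y; find its integer roots y ∈ {−4, ..., 4}, then test f_x and f at those candidates.
  x = -4: f_y(-4, y) = 6*y**2 + 2; no integer root y with |y| ≤ 4.
  x = -3: f_y(-3, y) = 6*y**2 + 2*y; vanishes at y ∈ {0}. (-3, 0): f_x = 0, f = 0 — SINGULAR.
  x = -2: f_y(-2, y) = 6*y**2 + 4*y + 2; no integer root y with |y| ≤ 4.
  x = -1: f_y(-1, y) = 6*y**2 + 6*y + 8; no integer root y with |y| ≤ 4.
  x = 0: f_y(0, y) = 6*y**2 + 8*y + 18; no integer root y with |y| ≤ 4.
  x = 1: f_y(1, y) = 6*y**2 + 10*y + 32; no integer root y with |y| ≤ 4.
  x = 2: f_y(2, y) = 6*y**2 + 12*y + 50; no integer root y with |y| ≤ 4.
  x = 3: f_y(3, y) = 6*y**2 + 14*y + 72; no integer root y with |y| ≤ 4.
  x = 4: f_y(4, y) = 6*y**2 + 16*y + 98; no integer root y with |y| ≤ 4.
Only singular point on the grid: (-3, 0).
Classify: substitute x = -3 + u, y = 0 + v and expand: f = -2*u**3 + 2*u**2*v - u**2 + u*v**2 + 2*v**3 + v**2.
No constant or linear terms (consistent with a singular point). Quadratic part: -u**2 + v**2. Cubic part: -2*u**3 + 2*u**2*v + u*v**2 + 2*v**3.
The quadratic part v**2 - u**2 = (v − u)(v + u) splits into two distinct linear factors, so there are two distinct tangent lines y − 0 = ±(x − -3) — this is a node (ordinary double point).
Classification: node.


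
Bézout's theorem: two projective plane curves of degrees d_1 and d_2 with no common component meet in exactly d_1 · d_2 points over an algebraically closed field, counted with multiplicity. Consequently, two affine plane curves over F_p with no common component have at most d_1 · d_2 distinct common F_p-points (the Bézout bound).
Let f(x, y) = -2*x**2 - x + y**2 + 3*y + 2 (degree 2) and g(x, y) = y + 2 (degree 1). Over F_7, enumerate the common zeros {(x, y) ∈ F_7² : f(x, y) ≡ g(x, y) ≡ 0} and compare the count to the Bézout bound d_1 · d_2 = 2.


Common zeros: {(0, 5), (3, 5)}; count = 2; Bézout bound = 2.

deg(f) = 2, deg(g) = 1, so Bézout bound = 2.
Scan x ∈ F_7. For each x, list the y ∈ F_7 with f(x, y) ≡ 0 and those with g(x, y) ≡ 0 (mod 7); the common zeros in that column are the intersection.
  x = 0: f ≡ 0 at y ∈ {5, 6}; g ≡ 0 at y ∈ {5}; common: {5}.
  x = 1: f ≡ 0 at y ∈ ∅; g ≡ 0 at y ∈ {5}; common: ∅.
  x = 2: f ≡ 0 at y ∈ ∅; g ≡ 0 at y ∈ {5}; common: ∅.
  x = 3: f ≡ 0 at y ∈ {5, 6}; g ≡ 0 at y ∈ {5}; common: {5}.
  x = 4: f ≡ 0 at y ∈ ∅; g ≡ 0 at y ∈ {5}; common: ∅.
  x = 5: f ≡ 0 at y ∈ {1, 3}; g ≡ 0 at y ∈ {5}; common: ∅.
  x = 6: f ≡ 0 at y ∈ ∅; g ≡ 0 at y ∈ {5}; common: ∅.
Collecting: common zeros = {(0, 5), (3, 5)}, so the count is 2.
Comparison with the Bézout bound: 2 ≤ 2 = deg(f)·deg(g), as expected for curves with no common component (the bound is attained).


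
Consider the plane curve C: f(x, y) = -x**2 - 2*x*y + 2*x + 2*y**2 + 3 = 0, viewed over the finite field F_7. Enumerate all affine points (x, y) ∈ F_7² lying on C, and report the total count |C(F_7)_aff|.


Affine F_7-points: {(0, 3), (0, 4), (1, 4), (3, 0), (3, 3), (5, 6), (6, 0), (6, 6)}; count = 8.

For each of the 49 pairs (x, y) ∈ F_7², evaluate f(x, y) mod 7. Record the zeros.
  x = 0: [0↦3, 1↦5, 2↦4, 3↦0, 4↦0, 5↦4, 6↦5]  zeros at y ∈ {3, 4}
  x = 1: [0↦4, 1↦4, 2↦1, 3↦2, 4↦0, 5↦2, 6↦1]  zeros at y ∈ {4}
  x = 2: [0↦3, 1↦1, 2↦3, 3↦2, 4↦5, 5↦5, 6↦2]  zeros at y ∈ ∅
  x = 3: [0↦0, 1↦3, 2↦3, 3↦0, 4↦1, 5↦6, 6↦1]  zeros at y ∈ {0, 3}
  x = 4: [0↦2, 1↦3, 2↦1, 3↦3, 4↦2, 5↦5, 6↦5]  zeros at y ∈ ∅
  x = 5: [0↦2, 1↦1, 2↦4, 3↦4, 4↦1, 5↦2, 6↦0]  zeros at y ∈ {6}
  x = 6: [0↦0, 1↦4, 2↦5, 3↦3, 4↦5, 5↦4, 6↦0]  zeros at y ∈ {0, 6}
Collecting zeros: affine points = {(0, 3), (0, 4), (1, 4), (3, 0), (3, 3), (5, 6), (6, 0), (6, 6)}.
Total count |C(F_7)_aff| = 8.


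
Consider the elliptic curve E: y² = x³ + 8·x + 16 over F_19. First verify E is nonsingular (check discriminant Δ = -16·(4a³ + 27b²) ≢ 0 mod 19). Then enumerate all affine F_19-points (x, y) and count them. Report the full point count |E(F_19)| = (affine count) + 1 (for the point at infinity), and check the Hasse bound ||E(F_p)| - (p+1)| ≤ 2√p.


Affine points = {(0, 4), (0, 15), (1, 5), (1, 14), (4, 6), (4, 13), (7, 4), (7, 15), (9, 0), (12, 4), (12, 15), (17, 7), (17, 12), (18, 8), (18, 11)}; affine count = 15; |E(F_19)| = 16.

Discriminant check: Δ ∝ 4a³ + 27b² = 4·8³ + 27·16² = 4·512 + 27·256 ≡ 11 (mod 19). Nonzero ⇒ E is nonsingular.
For each x ∈ F_19, compute rhs = x³ + 8·x + 16 mod 19, then count y ∈ F_19 with y² ≡ rhs.
  x = 0: rhs = 16, matching y values: 4, 15 (2 points).
  x = 1: rhs = 6, matching y values: 5, 14 (2 points).
  x = 2: rhs = 2, matching y values: none (0 points).
  x = 3: rhs = 10, matching y values: none (0 points).
  x = 4: rhs = 17, matching y values: 6, 13 (2 points).
  x = 5: rhs = 10, matching y values: none (0 points).
  x = 6: rhs = 14, matching y values: none (0 points).
  x = 7: rhs = 16, matching y values: 4, 15 (2 points).
  x = 8: rhs = 3, matching y values: none (0 points).
  x = 9: rhs = 0, matching y values: 0 (1 points).
  x = 10: rhs = 13, matching y values: none (0 points).
  x = 11: rhs = 10, matching y values: none (0 points).
  x = 12: rhs = 16, matching y values: 4, 15 (2 points).
  x = 13: rhs = 18, matching y values: none (0 points).
  x = 14: rhs = 3, matching y values: none (0 points).
  x = 15: rhs = 15, matching y values: none (0 points).
  x = 16: rhs = 3, matching y values: none (0 points).
  x = 17: rhs = 11, matching y values: 7, 12 (2 points).
  x = 18: rhs = 7, matching y values: 8, 11 (2 points).
Total affine count: 15.
Full point count |E(F_19)| = 15 + 1 = 16.
Hasse bound: |16 − (19+1)| = |-4| = 4 ≤ 2√19 ≈ 8.7178 ✓.


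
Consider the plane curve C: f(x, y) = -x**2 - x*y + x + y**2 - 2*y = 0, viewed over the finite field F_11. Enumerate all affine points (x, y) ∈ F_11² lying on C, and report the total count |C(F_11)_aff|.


Affine F_11-points: {(0, 0), (0, 2), (1, 0), (1, 3), (3, 6), (3, 10), (8, 3), (8, 7), (10, 2), (10, 10)}; count = 10.

For each of the 121 pairs (x, y) ∈ F_11², evaluate f(x, y) mod 11. Record the zeros.
  x = 0: [0↦0, 1↦10, 2↦0, 3↦3, 4↦8, 5↦4, 6↦2, 7↦2, 8↦4, 9↦8, 10↦3]  zeros at y ∈ {0, 2}
  x = 1: [0↦0, 1↦9, 2↦9, 3↦0, 4↦4, 5↦10, 6↦7, 7↦6, 8↦7, 9↦10, 10↦4]  zeros at y ∈ {0, 3}
  x = 2: [0↦9, 1↦6, 2↦5, 3↦6, 4↦9, 5↦3, 6↦10, 7↦8, 8↦8, 9↦10, 10↦3]  zeros at y ∈ ∅
  x = 3: [0↦5, 1↦1, 2↦10, 3↦10, 4↦1, 5↦5, 6↦0, 7↦8, 8↦7, 9↦8, 10↦0]  zeros at y ∈ {6, 10}
  x = 4: [0↦10, 1↦5, 2↦2, 3↦1, 4↦2, 5↦5, 6↦10, 7↦6, 8↦4, 9↦4, 10↦6]  zeros at y ∈ ∅
  x = 5: [0↦2, 1↦7, 2↦3, 3↦1, 4↦1, 5↦3, 6↦7, 7↦2, 8↦10, 9↦9, 10↦10]  zeros at y ∈ ∅
  x = 6: [0↦3, 1↦7, 2↦2, 3↦10, 4↦9, 5↦10, 6↦2, 7↦7, 8↦3, 9↦1, 10↦1]  zeros at y ∈ ∅
  x = 7: [0↦2, 1↦5, 2↦10, 3↦6, 4↦4, 5↦4, 6↦6, 7↦10, 8↦5, 9↦2, 10↦1]  zeros at y ∈ ∅
  x = 8: [0↦10, 1↦1, 2↦5, 3↦0, 4↦8, 5↦7, 6↦8, 7↦0, 8↦5, 9↦1, 10↦10]  zeros at y ∈ {3, 7}
  x = 9: [0↦5, 1↦6, 2↦9, 3↦3, 4↦10, 5↦8, 6↦8, 7↦10, 8↦3, 9↦9, 10↦6]  zeros at y ∈ ∅
  x = 10: [0↦9, 1↦9, 2↦0, 3↦4, 4↦10, 5↦7, 6↦6, 7↦7, 8↦10, 9↦4, 10↦0]  zeros at y ∈ {2, 10}
Collecting zeros: affine points = {(0, 0), (0, 2), (1, 0), (1, 3), (3, 6), (3, 10), (8, 3), (8, 7), (10, 2), (10, 10)}.
Total count |C(F_11)_aff| = 10.


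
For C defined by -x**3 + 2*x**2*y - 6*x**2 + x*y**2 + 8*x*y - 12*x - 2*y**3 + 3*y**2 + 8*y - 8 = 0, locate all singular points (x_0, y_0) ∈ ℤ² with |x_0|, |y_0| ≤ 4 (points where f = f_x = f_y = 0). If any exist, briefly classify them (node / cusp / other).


Singular points: {(-2, 0)}; classification: cusp.

Compute partial derivatives:
  f_x = -3*x**2 + 4*x*y - 12*x + y**2 + 8*y - 12.
  f_y = 2*x**2 + 2*x*y + 8*x - 6*y**2 + 6*y + 8.
Scan x_0 ∈ {−4, ..., 4}. For each x_0, f_y(x_0, y) is a polynomial in y; find its integer roots y ∈ {−4, ..., 4}, then test f_x and f at those candidates.
  x = -4: f_y(-4, y) = -6*y**2 - 2*y + 8; vanishes at y ∈ {1}. (-4, 1): f_x = -19 ≠ 0.
  x = -3: f_y(-3, y) = 2 - 6*y**2; no integer root y with |y| ≤ 4.
  x = -2: f_y(-2, y) = -6*y**2 + 2*y; vanishes at y ∈ {0}. (-2, 0): f_x = 0, f = 0 — SINGULAR.
  x = -1: f_y(-1, y) = -6*y**2 + 4*y + 2; vanishes at y ∈ {1}. (-1, 1): f_x = 2 ≠ 0.
  x = 0: f_y(0, y) = -6*y**2 + 6*y + 8; no integer root y with |y| ≤ 4.
  x = 1: f_y(1, y) = -6*y**2 + 8*y + 18; no integer root y with |y| ≤ 4.
  x = 2: f_y(2, y) = -6*y**2 + 10*y + 32; no integer root y with |y| ≤ 4.
  x = 3: f_y(3, y) = -6*y**2 + 12*y + 50; no integer root y with |y| ≤ 4.
  x = 4: f_y(4, y) = -6*y**2 + 14*y + 72; no integer root y with |y| ≤ 4.
Only singular point on the grid: (-2, 0).
Classify: substitute x = -2 + u, y = 0 + v and expand: f = -u**3 + 2*u**2*v + u*v**2 - 2*v**3 + v**2.
No constant or linear terms (consistent with a singular point). Quadratic part: v**2. Cubic part: -u**3 + 2*u**2*v + u*v**2 - 2*v**3.
The quadratic part v**2 is a perfect square, so there is a single (double) tangent line v = 0, i.e. y = 0. Restricting the cubic part to that line (v = 0) leaves -u**3 ≠ 0, so f is not divisible by v and the branch is v² ≈ u**3 to lowest order — this is a cusp.
Classification: cusp.


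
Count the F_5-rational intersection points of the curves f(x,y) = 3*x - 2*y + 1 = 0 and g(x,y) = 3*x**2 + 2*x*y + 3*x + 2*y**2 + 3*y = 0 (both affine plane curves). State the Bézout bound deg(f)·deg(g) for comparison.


Common zeros: ∅; count = 0; Bézout bound = 2.

deg(f) = 1, deg(g) = 2, so Bézout bound = 2.
Scan x ∈ F_5. For each x, list the y ∈ F_5 with f(x, y) ≡ 0 and those with g(x, y) ≡ 0 (mod 5); the common zeros in that column are the intersection.
  x = 0: f ≡ 0 at y ∈ {3}; g ≡ 0 at y ∈ {0, 1}; common: ∅.
  x = 1: f ≡ 0 at y ∈ {2}; g ≡ 0 at y ∈ ∅; common: ∅.
  x = 2: f ≡ 0 at y ∈ {1}; g ≡ 0 at y ∈ {2}; common: ∅.
  x = 3: f ≡ 0 at y ∈ {0}; g ≡ 0 at y ∈ ∅; common: ∅.
  x = 4: f ≡ 0 at y ∈ {4}; g ≡ 0 at y ∈ {0, 2}; common: ∅.
Collecting: common zeros = ∅, so the count is 0.
Comparison with the Bézout bound: 0 ≤ 2 = deg(f)·deg(g), as expected for curves with no common component (the affine F_5-count falls short of the bound because intersections may lie at infinity, over extension fields, or carry multiplicity).


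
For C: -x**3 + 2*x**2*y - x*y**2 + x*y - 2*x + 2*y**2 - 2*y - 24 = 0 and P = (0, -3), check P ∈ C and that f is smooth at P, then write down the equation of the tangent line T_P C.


Tangent line at P: -14*x - 14*y - 42 = 0.

Step 1: f(0, -3) = 0, so P lies on C.
Step 2: partial derivatives
  f_x(x, y) = -3*x**2 + 4*x*y - y**2 + y - 2, f_y(x, y) = 2*x**2 - 2*x*y + x + 4*y - 2.
  f_x(P) = -14, f_y(P) = -14 (gradient nonzero, so P is smooth).
Step 3: tangent line at P: -14·(x − 0) + -14·(y − -3) = 0.
Expanding: -14*x - 14*y - 42 = 0.


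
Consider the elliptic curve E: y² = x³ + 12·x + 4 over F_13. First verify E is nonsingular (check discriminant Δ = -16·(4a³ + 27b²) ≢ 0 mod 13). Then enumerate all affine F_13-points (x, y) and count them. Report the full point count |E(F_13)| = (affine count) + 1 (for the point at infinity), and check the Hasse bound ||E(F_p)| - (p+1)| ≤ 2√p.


Affine points = {(0, 2), (0, 11), (1, 2), (1, 11), (2, 6), (2, 7), (4, 5), (4, 8), (8, 1), (8, 12), (9, 3), (9, 10), (12, 2), (12, 11)}; affine count = 14; |E(F_13)| = 15.

Discriminant check: Δ ∝ 4a³ + 27b² = 4·12³ + 27·4² = 4·1728 + 27·16 ≡ 12 (mod 13). Nonzero ⇒ E is nonsingular.
For each x ∈ F_13, compute rhs = x³ + 12·x + 4 mod 13, then count y ∈ F_13 with y² ≡ rhs.
  x = 0: rhs = 4, matching y values: 2, 11 (2 points).
  x = 1: rhs = 4, matching y values: 2, 11 (2 points).
  x = 2: rhs = 10, matching y values: 6, 7 (2 points).
  x = 3: rhs = 2, matching y values: none (0 points).
  x = 4: rhs = 12, matching y values: 5, 8 (2 points).
  x = 5: rhs = 7, matching y values: none (0 points).
  x = 6: rhs = 6, matching y values: none (0 points).
  x = 7: rhs = 2, matching y values: none (0 points).
  x = 8: rhs = 1, matching y values: 1, 12 (2 points).
  x = 9: rhs = 9, matching y values: 3, 10 (2 points).
  x = 10: rhs = 6, matching y values: none (0 points).
  x = 11: rhs = 11, matching y values: none (0 points).
  x = 12: rhs = 4, matching y values: 2, 11 (2 points).
Total affine count: 14.
Full point count |E(F_13)| = 14 + 1 = 15.
Hasse bound: |15 − (13+1)| = |1| = 1 ≤ 2√13 ≈ 7.2111 ✓.


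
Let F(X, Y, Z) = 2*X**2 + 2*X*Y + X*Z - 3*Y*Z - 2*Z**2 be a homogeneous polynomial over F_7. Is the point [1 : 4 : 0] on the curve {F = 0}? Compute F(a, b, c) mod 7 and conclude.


F(1,4,0) ≡ 3 (mod 7); P is NOT on the curve.

Evaluate F(1, 4, 0) term-by-term (mod 7).
  2*X**2 ↦ 2·1·1·1 = 2
  2*X*Y ↦ 2·1·4·1 = 8
  X*Z ↦ 1·1·1·0 = 0
  -3*Y*Z ↦ -3·1·4·0 = 0
  -2*Z**2 ↦ -2·1·1·0 = 0
Sum: F(1, 4, 0) = (2) + (8) + (0) + (0) + (0) = 10.
Reducing mod 7: 10 ≡ 3 (mod 7).
Since F(a, b, c) ≡ 3 ≠ 0 (mod 7), P does NOT lie on the curve.


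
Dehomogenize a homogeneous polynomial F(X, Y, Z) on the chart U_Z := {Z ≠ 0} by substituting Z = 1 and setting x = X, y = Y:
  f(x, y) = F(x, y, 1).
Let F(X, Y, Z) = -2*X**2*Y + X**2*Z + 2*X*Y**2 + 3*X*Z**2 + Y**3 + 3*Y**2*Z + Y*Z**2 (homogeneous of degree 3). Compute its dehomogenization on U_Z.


f(x, y) = -2*x**2*y + x**2 + 2*x*y**2 + 3*x + y**3 + 3*y**2 + y

On U_Z we set Z = 1. Each monomial c·X^i·Y^j·Z^k in F becomes c·x^i·y^j·1^k = c·x^i·y^j.
Substituting Z = 1: F(X, Y, 1) = -2*x**2*y + x**2 + 2*x*y**2 + 3*x + y**3 + 3*y**2 + y.
Note: deg(f) ≤ deg(F) = 3; strict inequality happens when F is divisible by Z (lost terms).


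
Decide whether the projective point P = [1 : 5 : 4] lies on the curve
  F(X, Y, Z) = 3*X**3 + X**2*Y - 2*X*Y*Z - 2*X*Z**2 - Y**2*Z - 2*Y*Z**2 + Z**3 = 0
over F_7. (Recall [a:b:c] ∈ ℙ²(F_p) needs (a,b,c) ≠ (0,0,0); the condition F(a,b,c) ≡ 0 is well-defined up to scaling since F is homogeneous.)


F(1,5,4) ≡ 6 (mod 7); P is NOT on the curve.

Evaluate F(1, 5, 4) term-by-term (mod 7).
  3*X**3 ↦ 3·1·1·1 = 3
  X**2*Y ↦ 1·1·5·1 = 5
  -2*X*Y*Z ↦ -2·1·5·4 = -40
  -2*X*Z**2 ↦ -2·1·1·16 = -32
  -Y**2*Z ↦ -1·1·25·4 = -100
  -2*Y*Z**2 ↦ -2·1·5·16 = -160
  Z**3 ↦ 1·1·1·64 = 64
Sum: F(1, 5, 4) = (3) + (5) + (-40) + (-32) + (-100) + (-160) + (64) = -260.
Reducing mod 7: -260 ≡ 6 (mod 7).
Since F(a, b, c) ≡ 6 ≠ 0 (mod 7), P does NOT lie on the curve.


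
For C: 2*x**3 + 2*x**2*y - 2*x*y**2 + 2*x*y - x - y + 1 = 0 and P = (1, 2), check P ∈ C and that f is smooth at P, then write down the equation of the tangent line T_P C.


Tangent line at P: 9*x - 5*y + 1 = 0.

Step 1: f(1, 2) = 0, so P lies on C.
Step 2: partial derivatives
  f_x(x, y) = 6*x**2 + 4*x*y - 2*y**2 + 2*y - 1, f_y(x, y) = 2*x**2 - 4*x*y + 2*x - 1.
  f_x(P) = 9, f_y(P) = -5 (gradient nonzero, so P is smooth).
Step 3: tangent line at P: 9·(x − 1) + -5·(y − 2) = 0.
Expanding: 9*x - 5*y + 1 = 0.


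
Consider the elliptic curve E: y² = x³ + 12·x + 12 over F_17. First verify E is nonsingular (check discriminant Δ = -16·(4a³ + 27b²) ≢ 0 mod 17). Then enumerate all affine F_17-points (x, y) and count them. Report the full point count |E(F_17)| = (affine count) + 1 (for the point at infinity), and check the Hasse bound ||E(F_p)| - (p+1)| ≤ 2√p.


Affine points = {(1, 5), (1, 12), (8, 5), (8, 12), (9, 4), (9, 13), (11, 8), (11, 9), (13, 6), (13, 11), (14, 0), (16, 4), (16, 13)}; affine count = 13; |E(F_17)| = 14.

Discriminant check: Δ ∝ 4a³ + 27b² = 4·12³ + 27·12² = 4·1728 + 27·144 ≡ 5 (mod 17). Nonzero ⇒ E is nonsingular.
For each x ∈ F_17, compute rhs = x³ + 12·x + 12 mod 17, then count y ∈ F_17 with y² ≡ rhs.
  x = 0: rhs = 12, matching y values: none (0 points).
  x = 1: rhs = 8, matching y values: 5, 12 (2 points).
  x = 2: rhs = 10, matching y values: none (0 points).
  x = 3: rhs = 7, matching y values: none (0 points).
  x = 4: rhs = 5, matching y values: none (0 points).
  x = 5: rhs = 10, matching y values: none (0 points).
  x = 6: rhs = 11, matching y values: none (0 points).
  x = 7: rhs = 14, matching y values: none (0 points).
  x = 8: rhs = 8, matching y values: 5, 12 (2 points).
  x = 9: rhs = 16, matching y values: 4, 13 (2 points).
  x = 10: rhs = 10, matching y values: none (0 points).
  x = 11: rhs = 13, matching y values: 8, 9 (2 points).
  x = 12: rhs = 14, matching y values: none (0 points).
  x = 13: rhs = 2, matching y values: 6, 11 (2 points).
  x = 14: rhs = 0, matching y values: 0 (1 points).
  x = 15: rhs = 14, matching y values: none (0 points).
  x = 16: rhs = 16, matching y values: 4, 13 (2 points).
Total affine count: 13.
Full point count |E(F_17)| = 13 + 1 = 14.
Hasse bound: |14 − (17+1)| = |-4| = 4 ≤ 2√17 ≈ 8.2462 ✓.


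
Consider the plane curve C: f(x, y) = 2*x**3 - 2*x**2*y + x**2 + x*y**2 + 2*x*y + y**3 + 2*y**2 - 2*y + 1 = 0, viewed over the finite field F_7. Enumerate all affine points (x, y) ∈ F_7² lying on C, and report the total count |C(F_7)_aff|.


Affine F_7-points: {(2, 0), (3, 1), (4, 1), (6, 0), (6, 2), (6, 4)}; count = 6.

For each of the 49 pairs (x, y) ∈ F_7², evaluate f(x, y) mod 7. Record the zeros.
  x = 0: [0↦1, 1↦2, 2↦6, 3↦5, 4↦5, 5↦5, 6↦4]  zeros at y ∈ ∅
  x = 1: [0↦4, 1↦6, 2↦6, 3↦3, 4↦3, 5↦5, 6↦1]  zeros at y ∈ ∅
  x = 2: [0↦0, 1↦6, 2↦5, 3↦3, 4↦6, 5↦6, 6↦2]  zeros at y ∈ {0}
  x = 3: [0↦1, 1↦0, 2↦1, 3↦3, 4↦5, 5↦6, 6↦5]  zeros at y ∈ {1}
  x = 4: [0↦5, 1↦0, 2↦6, 3↦1, 4↦5, 5↦3, 6↦1]  zeros at y ∈ {1}
  x = 5: [0↦3, 1↦4, 2↦4, 3↦2, 4↦4, 5↦2, 6↦2]  zeros at y ∈ ∅
  x = 6: [0↦0, 1↦3, 2↦0, 3↦4, 4↦0, 5↦1, 6↦6]  zeros at y ∈ {0, 2, 4}
Collecting zeros: affine points = {(2, 0), (3, 1), (4, 1), (6, 0), (6, 2), (6, 4)}.
Total count |C(F_7)_aff| = 6.


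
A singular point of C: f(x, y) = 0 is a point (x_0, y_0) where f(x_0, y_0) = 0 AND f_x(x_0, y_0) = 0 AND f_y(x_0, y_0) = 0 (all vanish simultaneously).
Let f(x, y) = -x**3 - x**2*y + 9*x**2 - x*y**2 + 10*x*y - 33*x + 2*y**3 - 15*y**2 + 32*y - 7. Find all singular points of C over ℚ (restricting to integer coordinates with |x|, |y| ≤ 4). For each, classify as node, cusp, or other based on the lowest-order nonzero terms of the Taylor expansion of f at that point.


Singular points: {(2, 3)}; classification: cusp.

Compute partial derivatives:
  f_x = -3*x**2 - 2*x*y + 18*x - y**2 + 10*y - 33.
  f_y = -x**2 - 2*x*y + 10*x + 6*y**2 - 30*y + 32.
Scan x_0 ∈ {−4, ..., 4}. For each x_0, f_y(x_0, y) is a polynomial in y; find its integer roots y ∈ {−4, ..., 4}, then test f_x and f at those candidates.
  x = -4: f_y(-4, y) = 6*y**2 - 22*y - 24; no integer root y with |y| ≤ 4.
  x = -3: f_y(-3, y) = 6*y**2 - 24*y - 7; no integer root y with |y| ≤ 4.
  x = -2: f_y(-2, y) = 6*y**2 - 26*y + 8; vanishes at y ∈ {4}. (-2, 4): f_x = -41 ≠ 0.
  x = -1: f_y(-1, y) = 6*y**2 - 28*y + 21; no integer root y with |y| ≤ 4.
  x = 0: f_y(0, y) = 6*y**2 - 30*y + 32; no integer root y with |y| ≤ 4.
  x = 1: f_y(1, y) = 6*y**2 - 32*y + 41; no integer root y with |y| ≤ 4.
  x = 2: f_y(2, y) = 6*y**2 - 34*y + 48; vanishes at y ∈ {3}. (2, 3): f_x = 0, f = 0 — SINGULAR.
  x = 3: f_y(3, y) = 6*y**2 - 36*y + 53; no integer root y with |y| ≤ 4.
  x = 4: f_y(4, y) = 6*y**2 - 38*y + 56; vanishes at y ∈ {4}. (4, 4): f_x = -17 ≠ 0.
Only singular point on the grid: (2, 3).
Classify: substitute x = 2 + u, y = 3 + v and expand: f = -u**3 - u**2*v - u*v**2 + 2*v**3 + v**2.
No constant or linear terms (consistent with a singular point). Quadratic part: v**2. Cubic part: -u**3 - u**2*v - u*v**2 + 2*v**3.
The quadratic part v**2 is a perfect square, so there is a single (double) tangent line v = 0, i.e. y = 3. Restricting the cubic part to that line (v = 0) leaves -u**3 ≠ 0, so f is not divisible by v and the branch is v² ≈ u**3 to lowest order — this is a cusp.
Classification: cusp.


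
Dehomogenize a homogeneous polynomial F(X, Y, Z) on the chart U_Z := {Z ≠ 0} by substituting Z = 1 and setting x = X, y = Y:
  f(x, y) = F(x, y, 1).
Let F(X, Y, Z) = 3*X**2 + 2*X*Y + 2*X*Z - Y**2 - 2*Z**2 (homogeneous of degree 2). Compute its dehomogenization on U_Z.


f(x, y) = 3*x**2 + 2*x*y + 2*x - y**2 - 2

On U_Z we set Z = 1. Each monomial c·X^i·Y^j·Z^k in F becomes c·x^i·y^j·1^k = c·x^i·y^j.
Substituting Z = 1: F(X, Y, 1) = 3*x**2 + 2*x*y + 2*x - y**2 - 2.
Note: deg(f) ≤ deg(F) = 2; strict inequality happens when F is divisible by Z (lost terms).


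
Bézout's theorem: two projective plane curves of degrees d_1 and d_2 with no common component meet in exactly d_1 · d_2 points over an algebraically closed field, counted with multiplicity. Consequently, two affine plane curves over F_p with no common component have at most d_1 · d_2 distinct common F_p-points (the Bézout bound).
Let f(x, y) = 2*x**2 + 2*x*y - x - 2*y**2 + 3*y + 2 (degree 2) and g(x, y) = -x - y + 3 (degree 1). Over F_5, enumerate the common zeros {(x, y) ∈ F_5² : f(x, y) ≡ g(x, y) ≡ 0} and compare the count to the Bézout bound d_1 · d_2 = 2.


Common zeros: {(1, 2)}; count = 1; Bézout bound = 2.

deg(f) = 2, deg(g) = 1, so Bézout bound = 2.
Scan x ∈ F_5. For each x, list the y ∈ F_5 with f(x, y) ≡ 0 and those with g(x, y) ≡ 0 (mod 5); the common zeros in that column are the intersection.
  x = 0: f ≡ 0 at y ∈ {2}; g ≡ 0 at y ∈ {3}; common: ∅.
  x = 1: f ≡ 0 at y ∈ {2, 3}; g ≡ 0 at y ∈ {2}; common: {2}.
  x = 2: f ≡ 0 at y ∈ ∅; g ≡ 0 at y ∈ {1}; common: ∅.
  x = 3: f ≡ 0 at y ∈ ∅; g ≡ 0 at y ∈ {0}; common: ∅.
  x = 4: f ≡ 0 at y ∈ {0, 3}; g ≡ 0 at y ∈ {4}; common: ∅.
Collecting: common zeros = {(1, 2)}, so the count is 1.
Comparison with the Bézout bound: 1 ≤ 2 = deg(f)·deg(g), as expected for curves with no common component (the affine F_5-count falls short of the bound because intersections may lie at infinity, over extension fields, or carry multiplicity).


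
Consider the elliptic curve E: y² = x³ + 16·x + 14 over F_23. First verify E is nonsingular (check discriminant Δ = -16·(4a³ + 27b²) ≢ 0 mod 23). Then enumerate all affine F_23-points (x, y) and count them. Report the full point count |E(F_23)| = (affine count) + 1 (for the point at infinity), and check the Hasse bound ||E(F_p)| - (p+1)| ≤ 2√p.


Affine points = {(1, 10), (1, 13), (2, 10), (2, 13), (4, 2), (4, 21), (5, 9), (5, 14), (6, 2), (6, 21), (7, 3), (7, 20), (9, 6), (9, 17), (10, 1), (10, 22), (11, 7), (11, 16), (12, 5), (12, 18), (13, 2), (13, 21), (15, 8), (15, 15), (17, 1), (17, 22), (18, 4), (18, 19), (19, 1), (19, 22), (20, 10), (20, 13)}; affine count = 32; |E(F_23)| = 33.

Discriminant check: Δ ∝ 4a³ + 27b² = 4·16³ + 27·14² = 4·4096 + 27·196 ≡ 10 (mod 23). Nonzero ⇒ E is nonsingular.
For each x ∈ F_23, compute rhs = x³ + 16·x + 14 mod 23, then count y ∈ F_23 with y² ≡ rhs.
  x = 0: rhs = 14, matching y values: none (0 points).
  x = 1: rhs = 8, matching y values: 10, 13 (2 points).
  x = 2: rhs = 8, matching y values: 10, 13 (2 points).
  x = 3: rhs = 20, matching y values: none (0 points).
  x = 4: rhs = 4, matching y values: 2, 21 (2 points).
  x = 5: rhs = 12, matching y values: 9, 14 (2 points).
  x = 6: rhs = 4, matching y values: 2, 21 (2 points).
  x = 7: rhs = 9, matching y values: 3, 20 (2 points).
  x = 8: rhs = 10, matching y values: none (0 points).
  x = 9: rhs = 13, matching y values: 6, 17 (2 points).
  x = 10: rhs = 1, matching y values: 1, 22 (2 points).
  x = 11: rhs = 3, matching y values: 7, 16 (2 points).
  x = 12: rhs = 2, matching y values: 5, 18 (2 points).
  x = 13: rhs = 4, matching y values: 2, 21 (2 points).
  x = 14: rhs = 15, matching y values: none (0 points).
  x = 15: rhs = 18, matching y values: 8, 15 (2 points).
  x = 16: rhs = 19, matching y values: none (0 points).
  x = 17: rhs = 1, matching y values: 1, 22 (2 points).
  x = 18: rhs = 16, matching y values: 4, 19 (2 points).
  x = 19: rhs = 1, matching y values: 1, 22 (2 points).
  x = 20: rhs = 8, matching y values: 10, 13 (2 points).
  x = 21: rhs = 20, matching y values: none (0 points).
  x = 22: rhs = 20, matching y values: none (0 points).
Total affine count: 32.
Full point count |E(F_23)| = 32 + 1 = 33.
Hasse bound: |33 − (23+1)| = |9| = 9 ≤ 2√23 ≈ 9.5917 ✓.


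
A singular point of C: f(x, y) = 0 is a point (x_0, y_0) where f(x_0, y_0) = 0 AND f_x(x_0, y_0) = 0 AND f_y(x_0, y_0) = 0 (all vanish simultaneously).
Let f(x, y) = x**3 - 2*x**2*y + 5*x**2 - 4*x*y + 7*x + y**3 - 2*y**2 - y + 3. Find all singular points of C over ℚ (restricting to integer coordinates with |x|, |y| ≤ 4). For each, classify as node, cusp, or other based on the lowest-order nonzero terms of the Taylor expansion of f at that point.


Singular points: {(-1, 1)}; classification: cusp.

Compute partial derivatives:
  f_x = 3*x**2 - 4*x*y + 10*x - 4*y + 7.
  f_y = -2*x**2 - 4*x + 3*y**2 - 4*y - 1.
Scan x_0 ∈ {−4, ..., 4}. For each x_0, f_y(x_0, y) is a polynomial in y; find its integer roots y ∈ {−4, ..., 4}, then test f_x and f at those candidates.
  x = -4: f_y(-4, y) = 3*y**2 - 4*y - 17; no integer root y with |y| ≤ 4.
  x = -3: f_y(-3, y) = 3*y**2 - 4*y - 7; vanishes at y ∈ {-1}. (-3, -1): f_x = -4 ≠ 0.
  x = -2: f_y(-2, y) = 3*y**2 - 4*y - 1; no integer root y with |y| ≤ 4.
  x = -1: f_y(-1, y) = 3*y**2 - 4*y + 1; vanishes at y ∈ {1}. (-1, 1): f_x = 0, f = 0 — SINGULAR.
  x = 0: f_y(0, y) = 3*y**2 - 4*y - 1; no integer root y with |y| ≤ 4.
  x = 1: f_y(1, y) = 3*y**2 - 4*y - 7; vanishes at y ∈ {-1}. (1, -1): f_x = 28 ≠ 0.
  x = 2: f_y(2, y) = 3*y**2 - 4*y - 17; no integer root y with |y| ≤ 4.
  x = 3: f_y(3, y) = 3*y**2 - 4*y - 31; no integer root y with |y| ≤ 4.
  x = 4: f_y(4, y) = 3*y**2 - 4*y - 49; no integer root y with |y| ≤ 4.
Only singular point on the grid: (-1, 1).
Classify: substitute x = -1 + u, y = 1 + v and expand: f = u**3 - 2*u**2*v + v**3 + v**2.
No constant or linear terms (consistent with a singular point). Quadratic part: v**2. Cubic part: u**3 - 2*u**2*v + v**3.
The quadratic part v**2 is a perfect square, so there is a single (double) tangent line v = 0, i.e. y = 1. Restricting the cubic part to that line (v = 0) leaves u**3 ≠ 0, so f is not divisible by v and the branch is v² ≈ -u**3 to lowest order — this is a cusp.
Classification: cusp.
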